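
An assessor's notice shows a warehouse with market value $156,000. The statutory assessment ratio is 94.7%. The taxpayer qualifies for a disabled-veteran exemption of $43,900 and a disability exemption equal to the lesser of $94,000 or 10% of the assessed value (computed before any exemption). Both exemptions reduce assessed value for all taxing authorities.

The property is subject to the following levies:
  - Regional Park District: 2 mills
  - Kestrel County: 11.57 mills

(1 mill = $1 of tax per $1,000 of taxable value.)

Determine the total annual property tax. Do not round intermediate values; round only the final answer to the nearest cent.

$1,208.53

Assessed value = $156,000 × 0.947 = $147,732
Disability exemption = min($94,000, 10% × $147,732) = min($94,000, $14,773.2) = $14,773.2 (percentage binds)
Taxable value = $147,732 − $43,900 − $14,773.2 = $89,058.8
Regional Park District: $89,058.8 × 0.002 = $178.1176
Kestrel County: $89,058.8 × 0.01157 = $1,030.410316
Total = $1,208.527916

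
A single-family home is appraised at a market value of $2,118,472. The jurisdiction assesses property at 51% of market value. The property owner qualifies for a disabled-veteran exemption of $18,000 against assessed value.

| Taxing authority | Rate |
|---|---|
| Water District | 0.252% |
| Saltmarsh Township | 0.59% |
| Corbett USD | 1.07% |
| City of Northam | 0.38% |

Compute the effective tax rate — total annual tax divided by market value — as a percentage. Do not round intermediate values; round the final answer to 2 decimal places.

1.15%

Assessed value = $2,118,472 × 0.51 = $1,080,420.72
Taxable value = $1,080,420.72 − $18,000 = $1,062,420.72
Water District: $1,062,420.72 × 0.00252 = $2,677.3002144
Saltmarsh Township: $1,062,420.72 × 0.0059 = $6,268.282248
Corbett USD: $1,062,420.72 × 0.0107 = $11,367.901704
City of Northam: $1,062,420.72 × 0.0038 = $4,037.198736
Total tax = $24,350.6829024
Effective rate = $24,350.6829024 ÷ $2,118,472 = 1.15% of market value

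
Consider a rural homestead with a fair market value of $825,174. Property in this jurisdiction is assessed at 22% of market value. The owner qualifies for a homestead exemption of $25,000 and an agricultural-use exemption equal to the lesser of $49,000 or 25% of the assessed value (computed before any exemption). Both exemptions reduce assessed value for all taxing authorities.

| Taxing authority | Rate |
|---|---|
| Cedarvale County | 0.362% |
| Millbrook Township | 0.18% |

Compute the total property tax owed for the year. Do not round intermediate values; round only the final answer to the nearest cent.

Assessed value = $825,174 × 0.22 = $181,538.28
Agricultural-use exemption = min($49,000, 25% × $181,538.28) = min($49,000, $45,384.57) = $45,384.57 (percentage binds)
Taxable value = $181,538.28 − $25,000 − $45,384.57 = $111,153.71
Cedarvale County: $111,153.71 × 0.00362 = $402.3764302
Millbrook Township: $111,153.71 × 0.0018 = $200.076678
Total = $602.4531082

$602.45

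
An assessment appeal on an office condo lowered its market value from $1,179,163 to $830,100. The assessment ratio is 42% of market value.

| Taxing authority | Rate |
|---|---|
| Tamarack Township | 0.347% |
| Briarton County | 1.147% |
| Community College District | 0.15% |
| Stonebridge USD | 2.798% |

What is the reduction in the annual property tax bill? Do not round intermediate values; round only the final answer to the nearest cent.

$6,512.26

Old assessed value = $1,179,163 × 0.42 = $495,248.46
New assessed value = $830,100 × 0.42 = $348,642
Combined rate = 0.00347 + 0.01147 + 0.0015 + 0.02798 = 0.04442
Old tax = $495,248.46 × 0.04442 = $21,998.9365932
New tax = $348,642 × 0.04442 = $15,486.67764
Reduction = $21,998.9365932 − $15,486.67764 = $6,512.2589532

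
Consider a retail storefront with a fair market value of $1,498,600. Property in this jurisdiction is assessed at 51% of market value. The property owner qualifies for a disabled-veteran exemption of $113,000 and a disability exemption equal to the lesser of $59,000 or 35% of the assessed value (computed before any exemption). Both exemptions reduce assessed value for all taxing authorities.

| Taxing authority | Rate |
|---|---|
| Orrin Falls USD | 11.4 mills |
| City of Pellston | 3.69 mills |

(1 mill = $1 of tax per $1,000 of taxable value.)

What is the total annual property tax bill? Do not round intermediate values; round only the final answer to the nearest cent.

Assessed value = $1,498,600 × 0.51 = $764,286
Disability exemption = min($59,000, 35% × $764,286) = min($59,000, $267,500.1) = $59,000 (dollar cap binds)
Taxable value = $764,286 − $113,000 − $59,000 = $592,286
Orrin Falls USD: $592,286 × 0.0114 = $6,752.0604
City of Pellston: $592,286 × 0.00369 = $2,185.53534
Total = $8,937.59574

$8,937.60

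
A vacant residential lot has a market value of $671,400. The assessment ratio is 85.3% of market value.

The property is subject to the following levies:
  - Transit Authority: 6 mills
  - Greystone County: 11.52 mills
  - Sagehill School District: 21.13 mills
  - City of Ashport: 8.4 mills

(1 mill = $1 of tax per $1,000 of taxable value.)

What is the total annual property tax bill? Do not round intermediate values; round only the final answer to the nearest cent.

$26,945.73

Assessed value = $671,400 × 0.853 = $572,704.2
Transit Authority: $572,704.2 × 0.006 = $3,436.2252
Greystone County: $572,704.2 × 0.01152 = $6,597.552384
Sagehill School District: $572,704.2 × 0.02113 = $12,101.239746
City of Ashport: $572,704.2 × 0.0084 = $4,810.71528
Total = $3,436.2252 + $6,597.552384 + $12,101.239746 + $4,810.71528 = $26,945.73261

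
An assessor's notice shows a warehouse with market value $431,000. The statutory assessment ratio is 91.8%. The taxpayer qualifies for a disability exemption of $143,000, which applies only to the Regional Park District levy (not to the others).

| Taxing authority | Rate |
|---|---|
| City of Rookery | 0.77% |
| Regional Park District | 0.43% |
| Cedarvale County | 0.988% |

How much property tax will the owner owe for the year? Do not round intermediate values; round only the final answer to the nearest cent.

$8,042.10

Assessed value = $431,000 × 0.918 = $395,658
City of Rookery: $395,658 × 0.0077 = $3,046.5666
Regional Park District: ($395,658 − $143,000) × 0.0043 = $252,658 × 0.0043 = $1,086.4294
Cedarvale County: $395,658 × 0.00988 = $3,909.10104
Total = $8,042.09704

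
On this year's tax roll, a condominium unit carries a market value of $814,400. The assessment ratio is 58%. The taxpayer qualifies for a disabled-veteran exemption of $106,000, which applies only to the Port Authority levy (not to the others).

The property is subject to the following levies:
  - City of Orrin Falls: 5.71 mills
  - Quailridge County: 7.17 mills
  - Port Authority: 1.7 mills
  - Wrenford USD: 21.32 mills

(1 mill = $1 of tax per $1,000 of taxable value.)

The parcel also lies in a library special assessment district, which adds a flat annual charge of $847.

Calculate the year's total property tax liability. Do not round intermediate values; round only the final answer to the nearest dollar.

Assessed value = $814,400 × 0.58 = $472,352
City of Orrin Falls: $472,352 × 0.00571 = $2,697.12992
Quailridge County: $472,352 × 0.00717 = $3,386.76384
Port Authority: ($472,352 − $106,000) × 0.0017 = $366,352 × 0.0017 = $622.7984
Wrenford USD: $472,352 × 0.02132 = $10,070.54464
Levies subtotal = $16,777.2368
Total = $16,777.2368 + $847 = $17,624.2368

$17,624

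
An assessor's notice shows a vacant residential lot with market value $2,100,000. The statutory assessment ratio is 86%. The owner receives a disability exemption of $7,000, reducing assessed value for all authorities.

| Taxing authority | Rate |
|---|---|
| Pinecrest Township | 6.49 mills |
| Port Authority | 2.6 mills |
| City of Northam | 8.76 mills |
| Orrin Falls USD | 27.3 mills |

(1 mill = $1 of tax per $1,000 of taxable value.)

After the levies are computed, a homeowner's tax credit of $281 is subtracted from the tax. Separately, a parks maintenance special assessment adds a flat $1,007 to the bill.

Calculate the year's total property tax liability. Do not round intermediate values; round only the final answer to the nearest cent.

Assessed value = $2,100,000 × 0.86 = $1,806,000
Taxable value = $1,806,000 − $7,000 = $1,799,000
Pinecrest Township: $1,799,000 × 0.00649 = $11,675.51
Port Authority: $1,799,000 × 0.0026 = $4,677.4
City of Northam: $1,799,000 × 0.00876 = $15,759.24
Orrin Falls USD: $1,799,000 × 0.0273 = $49,112.7
Levies subtotal = $81,224.85
After credit = $81,224.85 − $281 = $80,943.85
Total = $80,943.85 + $1,007 = $81,950.85

$81,950.85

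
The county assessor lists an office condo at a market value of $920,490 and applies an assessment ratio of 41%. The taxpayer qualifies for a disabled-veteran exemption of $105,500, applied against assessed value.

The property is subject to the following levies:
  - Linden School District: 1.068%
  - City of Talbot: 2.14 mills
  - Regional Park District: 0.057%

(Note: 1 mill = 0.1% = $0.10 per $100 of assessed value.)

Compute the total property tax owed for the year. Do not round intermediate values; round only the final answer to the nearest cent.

$3,640.75

Assessed value = $920,490 × 0.41 = $377,400.9
Taxable value = $377,400.9 − $105,500 = $271,900.9
Linden School District: $271,900.9 × 0.01068 = $2,903.901612
City of Talbot: $271,900.9 × 0.00214 = $581.867926
Regional Park District: $271,900.9 × 0.00057 = $154.983513
Total = $3,640.753051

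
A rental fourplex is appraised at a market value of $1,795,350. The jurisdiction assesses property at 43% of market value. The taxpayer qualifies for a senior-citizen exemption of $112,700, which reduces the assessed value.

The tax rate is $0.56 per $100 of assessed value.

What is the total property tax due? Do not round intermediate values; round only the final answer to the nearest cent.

$3,692.08

Assessed value = $1,795,350 × 0.43 = $772,000.5
Taxable value = $772,000.5 − $112,700 = $659,300.5
Tax = $659,300.5 × 0.0056 = $3,692.0828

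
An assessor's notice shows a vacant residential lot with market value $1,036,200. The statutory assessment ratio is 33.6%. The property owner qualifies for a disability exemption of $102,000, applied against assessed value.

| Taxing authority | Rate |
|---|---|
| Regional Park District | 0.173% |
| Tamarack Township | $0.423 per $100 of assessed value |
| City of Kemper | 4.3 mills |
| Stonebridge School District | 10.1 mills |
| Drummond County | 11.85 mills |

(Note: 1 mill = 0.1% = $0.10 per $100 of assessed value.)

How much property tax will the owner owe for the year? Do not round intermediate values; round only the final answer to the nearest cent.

$7,928.92

Assessed value = $1,036,200 × 0.336 = $348,163.2
Taxable value = $348,163.2 − $102,000 = $246,163.2
Regional Park District: $246,163.2 × 0.00173 = $425.862336
Tamarack Township: $246,163.2 × 0.00423 = $1,041.270336
City of Kemper: $246,163.2 × 0.0043 = $1,058.50176
Stonebridge School District: $246,163.2 × 0.0101 = $2,486.24832
Drummond County: $246,163.2 × 0.01185 = $2,917.03392
Total = $7,928.916672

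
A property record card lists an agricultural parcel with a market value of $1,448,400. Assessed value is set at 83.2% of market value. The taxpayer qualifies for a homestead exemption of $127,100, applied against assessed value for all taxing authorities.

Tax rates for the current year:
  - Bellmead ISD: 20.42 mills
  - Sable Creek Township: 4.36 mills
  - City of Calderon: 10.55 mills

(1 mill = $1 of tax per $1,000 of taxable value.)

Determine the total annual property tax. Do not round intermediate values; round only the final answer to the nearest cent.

Assessed value = $1,448,400 × 0.832 = $1,205,068.8
Taxable value = $1,205,068.8 − $127,100 = $1,077,968.8
Bellmead ISD: $1,077,968.8 × 0.02042 = $22,012.122896
Sable Creek Township: $1,077,968.8 × 0.00436 = $4,699.943968
City of Calderon: $1,077,968.8 × 0.01055 = $11,372.57084
Total = $22,012.122896 + $4,699.943968 + $11,372.57084 = $38,084.637704

$38,084.64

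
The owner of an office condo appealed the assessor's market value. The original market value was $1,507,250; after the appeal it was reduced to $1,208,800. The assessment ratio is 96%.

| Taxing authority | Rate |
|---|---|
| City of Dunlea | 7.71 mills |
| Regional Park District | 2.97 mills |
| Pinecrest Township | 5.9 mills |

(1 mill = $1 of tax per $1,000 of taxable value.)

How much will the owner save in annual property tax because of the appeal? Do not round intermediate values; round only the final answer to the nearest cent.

Old assessed value = $1,507,250 × 0.96 = $1,446,960
New assessed value = $1,208,800 × 0.96 = $1,160,448
Combined rate = 0.00771 + 0.00297 + 0.0059 = 0.01658
Old tax = $1,446,960 × 0.01658 = $23,990.5968
New tax = $1,160,448 × 0.01658 = $19,240.22784
Reduction = $23,990.5968 − $19,240.22784 = $4,750.36896

$4,750.37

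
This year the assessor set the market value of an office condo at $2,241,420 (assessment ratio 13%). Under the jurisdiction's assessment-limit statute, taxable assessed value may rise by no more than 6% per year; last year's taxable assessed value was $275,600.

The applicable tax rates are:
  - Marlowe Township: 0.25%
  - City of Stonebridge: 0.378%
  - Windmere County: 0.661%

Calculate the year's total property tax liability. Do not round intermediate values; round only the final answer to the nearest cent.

Uncapped assessed value = $2,241,420 × 0.13 = $291,384.6
Cap limit = $275,600 × 1.06 = $292,136
Taxable assessed value = min($291,384.6, $292,136) = $291,384.6 (cap does not bind)
Marlowe Township: $291,384.6 × 0.0025 = $728.4615
City of Stonebridge: $291,384.6 × 0.00378 = $1,101.433788
Windmere County: $291,384.6 × 0.00661 = $1,926.052206
Total = $3,755.947494

$3,755.95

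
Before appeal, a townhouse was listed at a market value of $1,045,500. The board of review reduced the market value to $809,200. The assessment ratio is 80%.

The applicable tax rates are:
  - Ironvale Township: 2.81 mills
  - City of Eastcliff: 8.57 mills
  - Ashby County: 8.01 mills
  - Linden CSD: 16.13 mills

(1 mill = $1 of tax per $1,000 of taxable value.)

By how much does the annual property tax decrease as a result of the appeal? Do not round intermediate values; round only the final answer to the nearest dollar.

Old assessed value = $1,045,500 × 0.8 = $836,400
New assessed value = $809,200 × 0.8 = $647,360
Combined rate = 0.00281 + 0.00857 + 0.00801 + 0.01613 = 0.03552
Old tax = $836,400 × 0.03552 = $29,708.928
New tax = $647,360 × 0.03552 = $22,994.2272
Reduction = $29,708.928 − $22,994.2272 = $6,714.7008

$6,715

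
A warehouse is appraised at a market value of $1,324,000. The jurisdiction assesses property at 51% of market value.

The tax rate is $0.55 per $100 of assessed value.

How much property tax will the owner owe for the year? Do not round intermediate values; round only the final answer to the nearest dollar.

$3,714

Assessed value = $1,324,000 × 0.51 = $675,240
Tax = $675,240 × 0.0055 = $3,713.82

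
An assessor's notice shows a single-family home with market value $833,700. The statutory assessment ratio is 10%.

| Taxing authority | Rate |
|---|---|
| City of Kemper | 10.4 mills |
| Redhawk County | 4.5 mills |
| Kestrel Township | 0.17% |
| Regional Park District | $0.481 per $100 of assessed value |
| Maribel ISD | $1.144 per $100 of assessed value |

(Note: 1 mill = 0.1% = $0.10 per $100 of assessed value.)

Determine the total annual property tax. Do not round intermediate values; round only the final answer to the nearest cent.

Assessed value = $833,700 × 0.1 = $83,370
City of Kemper: $83,370 × 0.0104 = $867.048
Redhawk County: $83,370 × 0.0045 = $375.165
Kestrel Township: $83,370 × 0.0017 = $141.729
Regional Park District: $83,370 × 0.00481 = $401.0097
Maribel ISD: $83,370 × 0.01144 = $953.7528
Total = $2,738.7045

$2,738.70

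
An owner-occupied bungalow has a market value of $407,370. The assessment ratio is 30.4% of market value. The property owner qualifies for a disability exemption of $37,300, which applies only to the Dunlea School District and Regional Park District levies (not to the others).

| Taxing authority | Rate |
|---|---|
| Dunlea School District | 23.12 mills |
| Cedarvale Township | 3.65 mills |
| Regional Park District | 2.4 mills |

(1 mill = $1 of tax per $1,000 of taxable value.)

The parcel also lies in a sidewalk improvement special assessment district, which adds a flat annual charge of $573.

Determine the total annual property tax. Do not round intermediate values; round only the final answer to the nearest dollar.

Assessed value = $407,370 × 0.304 = $123,840.48
Dunlea School District: ($123,840.48 − $37,300) × 0.02312 = $86,540.48 × 0.02312 = $2,000.8158976
Cedarvale Township: $123,840.48 × 0.00365 = $452.017752
Regional Park District: ($123,840.48 − $37,300) × 0.0024 = $86,540.48 × 0.0024 = $207.697152
Levies subtotal = $2,660.5308016
Total = $2,660.5308016 + $573 = $3,233.5308016

$3,234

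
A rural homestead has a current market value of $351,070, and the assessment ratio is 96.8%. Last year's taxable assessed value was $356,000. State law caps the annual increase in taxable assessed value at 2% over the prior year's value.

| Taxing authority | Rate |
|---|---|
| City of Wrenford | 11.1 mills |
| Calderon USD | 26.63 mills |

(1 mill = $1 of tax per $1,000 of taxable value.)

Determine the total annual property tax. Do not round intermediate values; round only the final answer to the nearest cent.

$12,822.00

Uncapped assessed value = $351,070 × 0.968 = $339,835.76
Cap limit = $356,000 × 1.02 = $363,120
Taxable assessed value = min($339,835.76, $363,120) = $339,835.76 (cap does not bind)
City of Wrenford: $339,835.76 × 0.0111 = $3,772.176936
Calderon USD: $339,835.76 × 0.02663 = $9,049.8262888
Total = $12,822.0032248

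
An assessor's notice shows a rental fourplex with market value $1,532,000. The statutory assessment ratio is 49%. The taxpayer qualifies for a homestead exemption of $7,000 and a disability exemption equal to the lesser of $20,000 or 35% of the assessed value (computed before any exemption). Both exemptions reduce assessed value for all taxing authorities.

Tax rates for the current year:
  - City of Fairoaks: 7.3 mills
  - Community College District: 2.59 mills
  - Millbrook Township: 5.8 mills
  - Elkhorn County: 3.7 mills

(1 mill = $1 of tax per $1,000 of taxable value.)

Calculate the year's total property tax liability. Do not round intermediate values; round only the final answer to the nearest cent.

$14,032.16

Assessed value = $1,532,000 × 0.49 = $750,680
Disability exemption = min($20,000, 35% × $750,680) = min($20,000, $262,738) = $20,000 (dollar cap binds)
Taxable value = $750,680 − $7,000 − $20,000 = $723,680
City of Fairoaks: $723,680 × 0.0073 = $5,282.864
Community College District: $723,680 × 0.00259 = $1,874.3312
Millbrook Township: $723,680 × 0.0058 = $4,197.344
Elkhorn County: $723,680 × 0.0037 = $2,677.616
Total = $14,032.1552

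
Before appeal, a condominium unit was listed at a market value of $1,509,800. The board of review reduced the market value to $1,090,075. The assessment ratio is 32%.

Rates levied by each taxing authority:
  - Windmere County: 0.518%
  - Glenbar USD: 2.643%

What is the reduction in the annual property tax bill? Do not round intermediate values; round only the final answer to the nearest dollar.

$4,246

Old assessed value = $1,509,800 × 0.32 = $483,136
New assessed value = $1,090,075 × 0.32 = $348,824
Combined rate = 0.00518 + 0.02643 = 0.03161
Old tax = $483,136 × 0.03161 = $15,271.92896
New tax = $348,824 × 0.03161 = $11,026.32664
Reduction = $15,271.92896 − $11,026.32664 = $4,245.60232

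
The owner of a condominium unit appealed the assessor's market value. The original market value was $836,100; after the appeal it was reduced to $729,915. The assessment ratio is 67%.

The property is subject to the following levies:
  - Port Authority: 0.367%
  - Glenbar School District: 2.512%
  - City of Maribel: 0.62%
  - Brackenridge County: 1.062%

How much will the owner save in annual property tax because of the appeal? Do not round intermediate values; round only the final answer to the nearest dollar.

$3,245

Old assessed value = $836,100 × 0.67 = $560,187
New assessed value = $729,915 × 0.67 = $489,043.05
Combined rate = 0.00367 + 0.02512 + 0.0062 + 0.01062 = 0.04561
Old tax = $560,187 × 0.04561 = $25,550.12907
New tax = $489,043.05 × 0.04561 = $22,305.2535105
Reduction = $25,550.12907 − $22,305.2535105 = $3,244.8755595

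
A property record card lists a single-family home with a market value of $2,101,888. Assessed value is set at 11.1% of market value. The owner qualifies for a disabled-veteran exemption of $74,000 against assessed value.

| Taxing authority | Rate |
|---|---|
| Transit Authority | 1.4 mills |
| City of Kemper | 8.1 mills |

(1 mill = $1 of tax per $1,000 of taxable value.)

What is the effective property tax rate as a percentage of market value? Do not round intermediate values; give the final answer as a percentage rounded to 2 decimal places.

Assessed value = $2,101,888 × 0.111 = $233,309.568
Taxable value = $233,309.568 − $74,000 = $159,309.568
Transit Authority: $159,309.568 × 0.0014 = $223.0333952
City of Kemper: $159,309.568 × 0.0081 = $1,290.4075008
Total tax = $1,513.440896
Effective rate = $1,513.440896 ÷ $2,101,888 = 0.07% of market value

0.07%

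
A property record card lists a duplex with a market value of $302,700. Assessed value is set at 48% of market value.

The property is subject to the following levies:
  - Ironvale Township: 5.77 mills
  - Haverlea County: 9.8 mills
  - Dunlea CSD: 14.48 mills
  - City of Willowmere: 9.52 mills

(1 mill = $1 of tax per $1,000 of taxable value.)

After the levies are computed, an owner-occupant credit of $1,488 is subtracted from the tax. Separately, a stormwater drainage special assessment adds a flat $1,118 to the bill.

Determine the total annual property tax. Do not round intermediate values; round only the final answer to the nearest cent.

Assessed value = $302,700 × 0.48 = $145,296
Ironvale Township: $145,296 × 0.00577 = $838.35792
Haverlea County: $145,296 × 0.0098 = $1,423.9008
Dunlea CSD: $145,296 × 0.01448 = $2,103.88608
City of Willowmere: $145,296 × 0.00952 = $1,383.21792
Levies subtotal = $5,749.36272
After credit = $5,749.36272 − $1,488 = $4,261.36272
Total = $4,261.36272 + $1,118 = $5,379.36272

$5,379.36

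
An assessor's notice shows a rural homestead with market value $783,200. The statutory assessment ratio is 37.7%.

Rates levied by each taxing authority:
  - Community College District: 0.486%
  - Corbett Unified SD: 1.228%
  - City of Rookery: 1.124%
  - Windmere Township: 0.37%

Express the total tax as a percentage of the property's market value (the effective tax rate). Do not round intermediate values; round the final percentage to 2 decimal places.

Assessed value = $783,200 × 0.377 = $295,266.4
Community College District: $295,266.4 × 0.00486 = $1,434.994704
Corbett Unified SD: $295,266.4 × 0.01228 = $3,625.871392
City of Rookery: $295,266.4 × 0.01124 = $3,318.794336
Windmere Township: $295,266.4 × 0.0037 = $1,092.48568
Total tax = $9,472.146112
Effective rate = $9,472.146112 ÷ $783,200 = 1.21% of market value

1.21%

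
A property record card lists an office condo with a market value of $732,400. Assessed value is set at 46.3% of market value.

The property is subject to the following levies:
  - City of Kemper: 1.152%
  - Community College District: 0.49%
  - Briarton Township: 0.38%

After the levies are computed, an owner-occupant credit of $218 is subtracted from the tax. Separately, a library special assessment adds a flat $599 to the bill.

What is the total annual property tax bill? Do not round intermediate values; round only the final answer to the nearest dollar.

Assessed value = $732,400 × 0.463 = $339,101.2
City of Kemper: $339,101.2 × 0.01152 = $3,906.445824
Community College District: $339,101.2 × 0.0049 = $1,661.59588
Briarton Township: $339,101.2 × 0.0038 = $1,288.58456
Levies subtotal = $6,856.626264
After credit = $6,856.626264 − $218 = $6,638.626264
Total = $6,638.626264 + $599 = $7,237.626264

$7,238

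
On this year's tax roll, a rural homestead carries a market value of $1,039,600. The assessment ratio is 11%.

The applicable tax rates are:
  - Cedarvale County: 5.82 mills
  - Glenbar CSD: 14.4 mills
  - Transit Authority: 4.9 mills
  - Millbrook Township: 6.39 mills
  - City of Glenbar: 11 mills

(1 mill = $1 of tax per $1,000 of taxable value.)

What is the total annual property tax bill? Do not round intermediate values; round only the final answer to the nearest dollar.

Assessed value = $1,039,600 × 0.11 = $114,356
Cedarvale County: $114,356 × 0.00582 = $665.55192
Glenbar CSD: $114,356 × 0.0144 = $1,646.7264
Transit Authority: $114,356 × 0.0049 = $560.3444
Millbrook Township: $114,356 × 0.00639 = $730.73484
City of Glenbar: $114,356 × 0.011 = $1,257.916
Total = $665.55192 + $1,646.7264 + $560.3444 + $730.73484 + $1,257.916 = $4,861.27356

$4,861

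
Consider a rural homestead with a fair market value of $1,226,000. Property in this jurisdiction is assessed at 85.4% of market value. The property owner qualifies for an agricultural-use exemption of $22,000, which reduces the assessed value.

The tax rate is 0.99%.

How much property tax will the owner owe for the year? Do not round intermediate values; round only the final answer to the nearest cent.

$10,147.54

Assessed value = $1,226,000 × 0.854 = $1,047,004
Taxable value = $1,047,004 − $22,000 = $1,025,004
Tax = $1,025,004 × 0.0099 = $10,147.5396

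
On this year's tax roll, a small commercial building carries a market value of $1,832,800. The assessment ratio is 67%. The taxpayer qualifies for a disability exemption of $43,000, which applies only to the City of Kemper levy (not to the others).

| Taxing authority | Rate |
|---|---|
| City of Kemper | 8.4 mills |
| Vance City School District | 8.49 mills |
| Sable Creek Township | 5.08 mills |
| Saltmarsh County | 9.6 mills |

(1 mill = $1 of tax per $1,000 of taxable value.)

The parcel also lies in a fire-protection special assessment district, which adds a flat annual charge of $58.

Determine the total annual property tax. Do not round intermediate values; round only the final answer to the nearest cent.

$38,464.00

Assessed value = $1,832,800 × 0.67 = $1,227,976
City of Kemper: ($1,227,976 − $43,000) × 0.0084 = $1,184,976 × 0.0084 = $9,953.7984
Vance City School District: $1,227,976 × 0.00849 = $10,425.51624
Sable Creek Township: $1,227,976 × 0.00508 = $6,238.11808
Saltmarsh County: $1,227,976 × 0.0096 = $11,788.5696
Levies subtotal = $38,406.00232
Total = $38,406.00232 + $58 = $38,464.00232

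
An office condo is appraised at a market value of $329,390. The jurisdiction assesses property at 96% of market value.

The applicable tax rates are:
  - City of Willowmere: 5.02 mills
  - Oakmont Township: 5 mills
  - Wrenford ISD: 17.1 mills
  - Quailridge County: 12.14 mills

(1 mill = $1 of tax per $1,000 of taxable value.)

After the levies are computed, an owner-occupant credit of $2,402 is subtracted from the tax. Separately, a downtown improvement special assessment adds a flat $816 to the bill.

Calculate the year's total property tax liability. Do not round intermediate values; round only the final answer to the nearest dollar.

Assessed value = $329,390 × 0.96 = $316,214.4
City of Willowmere: $316,214.4 × 0.00502 = $1,587.396288
Oakmont Township: $316,214.4 × 0.005 = $1,581.072
Wrenford ISD: $316,214.4 × 0.0171 = $5,407.26624
Quailridge County: $316,214.4 × 0.01214 = $3,838.842816
Levies subtotal = $12,414.577344
After credit = $12,414.577344 − $2,402 = $10,012.577344
Total = $10,012.577344 + $816 = $10,828.577344

$10,829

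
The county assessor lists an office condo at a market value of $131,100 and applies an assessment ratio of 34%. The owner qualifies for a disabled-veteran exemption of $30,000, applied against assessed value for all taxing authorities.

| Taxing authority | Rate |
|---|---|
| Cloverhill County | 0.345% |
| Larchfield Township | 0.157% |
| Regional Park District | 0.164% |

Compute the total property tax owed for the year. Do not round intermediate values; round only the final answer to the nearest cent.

Assessed value = $131,100 × 0.34 = $44,574
Taxable value = $44,574 − $30,000 = $14,574
Cloverhill County: $14,574 × 0.00345 = $50.2803
Larchfield Township: $14,574 × 0.00157 = $22.88118
Regional Park District: $14,574 × 0.00164 = $23.90136
Total = $50.2803 + $22.88118 + $23.90136 = $97.06284

$97.06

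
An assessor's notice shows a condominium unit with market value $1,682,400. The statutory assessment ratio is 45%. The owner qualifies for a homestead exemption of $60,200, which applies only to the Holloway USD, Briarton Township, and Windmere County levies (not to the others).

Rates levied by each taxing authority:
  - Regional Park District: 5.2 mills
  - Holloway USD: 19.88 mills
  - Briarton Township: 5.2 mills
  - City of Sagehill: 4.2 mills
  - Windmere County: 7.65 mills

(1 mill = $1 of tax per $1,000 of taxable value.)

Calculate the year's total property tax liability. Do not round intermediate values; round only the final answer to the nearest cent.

Assessed value = $1,682,400 × 0.45 = $757,080
Regional Park District: $757,080 × 0.0052 = $3,936.816
Holloway USD: ($757,080 − $60,200) × 0.01988 = $696,880 × 0.01988 = $13,853.9744
Briarton Township: ($757,080 − $60,200) × 0.0052 = $696,880 × 0.0052 = $3,623.776
City of Sagehill: $757,080 × 0.0042 = $3,179.736
Windmere County: ($757,080 − $60,200) × 0.00765 = $696,880 × 0.00765 = $5,331.132
Total = $29,925.4344

$29,925.43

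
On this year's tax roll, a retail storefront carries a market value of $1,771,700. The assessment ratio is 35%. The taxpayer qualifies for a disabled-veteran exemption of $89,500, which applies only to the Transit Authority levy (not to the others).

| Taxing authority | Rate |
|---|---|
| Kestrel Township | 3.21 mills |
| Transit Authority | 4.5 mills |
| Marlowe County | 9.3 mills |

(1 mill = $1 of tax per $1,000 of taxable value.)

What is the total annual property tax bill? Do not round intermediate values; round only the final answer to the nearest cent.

Assessed value = $1,771,700 × 0.35 = $620,095
Kestrel Township: $620,095 × 0.00321 = $1,990.50495
Transit Authority: ($620,095 − $89,500) × 0.0045 = $530,595 × 0.0045 = $2,387.6775
Marlowe County: $620,095 × 0.0093 = $5,766.8835
Total = $10,145.06595

$10,145.07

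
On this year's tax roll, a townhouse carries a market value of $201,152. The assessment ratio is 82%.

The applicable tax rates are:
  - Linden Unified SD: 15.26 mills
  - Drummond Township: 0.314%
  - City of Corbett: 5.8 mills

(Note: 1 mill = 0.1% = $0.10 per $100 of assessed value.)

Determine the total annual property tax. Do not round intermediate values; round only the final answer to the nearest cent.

$3,991.66

Assessed value = $201,152 × 0.82 = $164,944.64
Linden Unified SD: $164,944.64 × 0.01526 = $2,517.0552064
Drummond Township: $164,944.64 × 0.00314 = $517.9261696
City of Corbett: $164,944.64 × 0.0058 = $956.678912
Total = $3,991.660288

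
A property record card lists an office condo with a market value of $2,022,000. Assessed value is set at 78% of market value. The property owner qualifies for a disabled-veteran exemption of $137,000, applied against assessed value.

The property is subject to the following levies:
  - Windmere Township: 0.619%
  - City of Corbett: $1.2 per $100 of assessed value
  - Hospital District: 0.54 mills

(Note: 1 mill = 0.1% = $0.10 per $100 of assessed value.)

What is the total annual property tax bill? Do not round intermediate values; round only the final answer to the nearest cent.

$26,974.20

Assessed value = $2,022,000 × 0.78 = $1,577,160
Taxable value = $1,577,160 − $137,000 = $1,440,160
Windmere Township: $1,440,160 × 0.00619 = $8,914.5904
City of Corbett: $1,440,160 × 0.012 = $17,281.92
Hospital District: $1,440,160 × 0.00054 = $777.6864
Total = $26,974.1968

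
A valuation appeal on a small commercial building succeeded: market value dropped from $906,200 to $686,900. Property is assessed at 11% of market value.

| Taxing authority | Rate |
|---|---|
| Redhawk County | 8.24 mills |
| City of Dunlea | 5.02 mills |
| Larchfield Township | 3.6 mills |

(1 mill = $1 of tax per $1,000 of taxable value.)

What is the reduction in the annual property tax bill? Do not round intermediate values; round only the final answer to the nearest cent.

$406.71

Old assessed value = $906,200 × 0.11 = $99,682
New assessed value = $686,900 × 0.11 = $75,559
Combined rate = 0.00824 + 0.00502 + 0.0036 = 0.01686
Old tax = $99,682 × 0.01686 = $1,680.63852
New tax = $75,559 × 0.01686 = $1,273.92474
Reduction = $1,680.63852 − $1,273.92474 = $406.71378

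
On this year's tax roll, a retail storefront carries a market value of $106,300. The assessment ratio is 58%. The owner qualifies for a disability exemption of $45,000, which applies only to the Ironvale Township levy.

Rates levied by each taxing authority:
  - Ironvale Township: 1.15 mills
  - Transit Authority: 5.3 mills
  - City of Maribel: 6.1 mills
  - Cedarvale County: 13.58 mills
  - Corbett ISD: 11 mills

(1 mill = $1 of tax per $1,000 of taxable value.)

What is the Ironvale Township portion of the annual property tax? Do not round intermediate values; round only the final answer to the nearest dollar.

$19

Assessed value = $106,300 × 0.58 = $61,654
Ironvale Township taxable value = $61,654 − $45,000 = $16,654
Ironvale Township levy = $16,654 × 0.00115 = $19.1521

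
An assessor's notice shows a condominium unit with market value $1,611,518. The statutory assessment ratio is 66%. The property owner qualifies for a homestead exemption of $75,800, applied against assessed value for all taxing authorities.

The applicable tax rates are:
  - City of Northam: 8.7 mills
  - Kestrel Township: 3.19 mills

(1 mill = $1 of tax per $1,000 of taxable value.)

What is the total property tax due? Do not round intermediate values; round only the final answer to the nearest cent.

Assessed value = $1,611,518 × 0.66 = $1,063,601.88
Taxable value = $1,063,601.88 − $75,800 = $987,801.88
City of Northam: $987,801.88 × 0.0087 = $8,593.876356
Kestrel Township: $987,801.88 × 0.00319 = $3,151.0879972
Total = $8,593.876356 + $3,151.0879972 = $11,744.9643532

$11,744.96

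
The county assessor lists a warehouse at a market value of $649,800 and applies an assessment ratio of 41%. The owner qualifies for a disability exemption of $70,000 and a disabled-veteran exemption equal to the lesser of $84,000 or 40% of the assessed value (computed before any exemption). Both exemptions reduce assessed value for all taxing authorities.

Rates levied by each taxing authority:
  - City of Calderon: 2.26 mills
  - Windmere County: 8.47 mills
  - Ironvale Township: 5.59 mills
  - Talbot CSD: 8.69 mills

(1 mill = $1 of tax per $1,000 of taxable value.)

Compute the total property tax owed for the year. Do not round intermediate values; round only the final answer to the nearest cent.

$2,811.57

Assessed value = $649,800 × 0.41 = $266,418
Disabled-veteran exemption = min($84,000, 40% × $266,418) = min($84,000, $106,567.2) = $84,000 (dollar cap binds)
Taxable value = $266,418 − $70,000 − $84,000 = $112,418
City of Calderon: $112,418 × 0.00226 = $254.06468
Windmere County: $112,418 × 0.00847 = $952.18046
Ironvale Township: $112,418 × 0.00559 = $628.41662
Talbot CSD: $112,418 × 0.00869 = $976.91242
Total = $2,811.57418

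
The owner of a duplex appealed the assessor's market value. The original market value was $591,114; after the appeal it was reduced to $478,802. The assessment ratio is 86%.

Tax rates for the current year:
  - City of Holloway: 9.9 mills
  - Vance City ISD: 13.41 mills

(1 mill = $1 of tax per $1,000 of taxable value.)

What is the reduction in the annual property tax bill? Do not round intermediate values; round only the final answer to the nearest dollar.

$2,251

Old assessed value = $591,114 × 0.86 = $508,358.04
New assessed value = $478,802 × 0.86 = $411,769.72
Combined rate = 0.0099 + 0.01341 = 0.02331
Old tax = $508,358.04 × 0.02331 = $11,849.8259124
New tax = $411,769.72 × 0.02331 = $9,598.3521732
Reduction = $11,849.8259124 − $9,598.3521732 = $2,251.4737392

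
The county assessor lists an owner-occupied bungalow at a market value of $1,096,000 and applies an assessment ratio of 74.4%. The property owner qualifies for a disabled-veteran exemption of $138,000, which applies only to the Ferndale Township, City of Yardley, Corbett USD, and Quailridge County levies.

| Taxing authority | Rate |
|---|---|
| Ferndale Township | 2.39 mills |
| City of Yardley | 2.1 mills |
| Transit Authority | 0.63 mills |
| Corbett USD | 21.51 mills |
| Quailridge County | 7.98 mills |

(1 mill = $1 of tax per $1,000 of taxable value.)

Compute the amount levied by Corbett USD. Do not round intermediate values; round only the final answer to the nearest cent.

Assessed value = $1,096,000 × 0.744 = $815,424
Corbett USD taxable value = $815,424 − $138,000 = $677,424
Corbett USD levy = $677,424 × 0.02151 = $14,571.39024

$14,571.39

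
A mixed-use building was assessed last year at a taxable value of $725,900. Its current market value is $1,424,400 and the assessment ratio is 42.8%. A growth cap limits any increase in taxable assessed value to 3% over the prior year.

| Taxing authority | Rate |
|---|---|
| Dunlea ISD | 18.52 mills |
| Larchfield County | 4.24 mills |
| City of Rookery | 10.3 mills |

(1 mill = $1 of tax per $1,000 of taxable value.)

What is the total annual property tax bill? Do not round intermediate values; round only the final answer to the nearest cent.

Uncapped assessed value = $1,424,400 × 0.428 = $609,643.2
Cap limit = $725,900 × 1.03 = $747,677
Taxable assessed value = min($609,643.2, $747,677) = $609,643.2 (cap does not bind)
Dunlea ISD: $609,643.2 × 0.01852 = $11,290.592064
Larchfield County: $609,643.2 × 0.00424 = $2,584.887168
City of Rookery: $609,643.2 × 0.0103 = $6,279.32496
Total = $20,154.804192

$20,154.80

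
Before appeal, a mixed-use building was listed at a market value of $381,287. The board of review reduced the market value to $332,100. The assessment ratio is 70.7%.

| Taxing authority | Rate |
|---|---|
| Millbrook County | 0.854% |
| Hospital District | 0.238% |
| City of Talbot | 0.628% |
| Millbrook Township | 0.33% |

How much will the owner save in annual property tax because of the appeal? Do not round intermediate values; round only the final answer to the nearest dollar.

$713

Old assessed value = $381,287 × 0.707 = $269,569.909
New assessed value = $332,100 × 0.707 = $234,794.7
Combined rate = 0.00854 + 0.00238 + 0.00628 + 0.0033 = 0.0205
Old tax = $269,569.909 × 0.0205 = $5,526.1831345
New tax = $234,794.7 × 0.0205 = $4,813.29135
Reduction = $5,526.1831345 − $4,813.29135 = $712.8917845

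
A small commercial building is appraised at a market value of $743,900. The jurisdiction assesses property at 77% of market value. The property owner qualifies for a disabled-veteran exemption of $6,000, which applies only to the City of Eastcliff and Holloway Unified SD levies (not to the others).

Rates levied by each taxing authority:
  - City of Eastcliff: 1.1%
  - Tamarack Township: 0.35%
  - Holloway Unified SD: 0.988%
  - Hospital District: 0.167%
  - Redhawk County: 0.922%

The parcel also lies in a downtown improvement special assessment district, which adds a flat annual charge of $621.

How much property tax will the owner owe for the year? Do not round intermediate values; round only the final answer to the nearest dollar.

Assessed value = $743,900 × 0.77 = $572,803
City of Eastcliff: ($572,803 − $6,000) × 0.011 = $566,803 × 0.011 = $6,234.833
Tamarack Township: $572,803 × 0.0035 = $2,004.8105
Holloway Unified SD: ($572,803 − $6,000) × 0.00988 = $566,803 × 0.00988 = $5,600.01364
Hospital District: $572,803 × 0.00167 = $956.58101
Redhawk County: $572,803 × 0.00922 = $5,281.24366
Levies subtotal = $20,077.48181
Total = $20,077.48181 + $621 = $20,698.48181

$20,698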